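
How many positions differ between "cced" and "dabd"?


Comparing "cced" and "dabd" position by position:
  Position 0: 'c' vs 'd' => DIFFER
  Position 1: 'c' vs 'a' => DIFFER
  Position 2: 'e' vs 'b' => DIFFER
  Position 3: 'd' vs 'd' => same
Positions that differ: 3

3


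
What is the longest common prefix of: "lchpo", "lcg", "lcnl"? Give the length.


Words: lchpo, lcg, lcnl
  Position 0: all 'l' => match
  Position 1: all 'c' => match
  Position 2: ('h', 'g', 'n') => mismatch, stop
LCP = "lc" (length 2)

2


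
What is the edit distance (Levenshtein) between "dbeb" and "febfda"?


Computing edit distance: "dbeb" -> "febfda"
DP table:
           f    e    b    f    d    a
      0    1    2    3    4    5    6
  d   1    1    2    3    4    4    5
  b   2    2    2    2    3    4    5
  e   3    3    2    3    3    4    5
  b   4    4    3    2    3    4    5
Edit distance = dp[4][6] = 5

5


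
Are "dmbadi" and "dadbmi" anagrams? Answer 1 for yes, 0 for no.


Strings: "dmbadi", "dadbmi"
Sorted first:  abddim
Sorted second: abddim
Sorted forms match => anagrams

1


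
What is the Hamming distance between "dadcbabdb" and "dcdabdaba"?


Comparing "dadcbabdb" and "dcdabdaba" position by position:
  Position 0: 'd' vs 'd' => same
  Position 1: 'a' vs 'c' => differ
  Position 2: 'd' vs 'd' => same
  Position 3: 'c' vs 'a' => differ
  Position 4: 'b' vs 'b' => same
  Position 5: 'a' vs 'd' => differ
  Position 6: 'b' vs 'a' => differ
  Position 7: 'd' vs 'b' => differ
  Position 8: 'b' vs 'a' => differ
Total differences (Hamming distance): 6

6


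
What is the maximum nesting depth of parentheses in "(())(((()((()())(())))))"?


Input: "(())(((()((()())(())))))"
Tracking depth:
  Position 0 '(': depth becomes 1
  Position 1 '(': depth becomes 2
  Position 2 ')': depth becomes 1
  Position 3 ')': depth becomes 0
  Position 4 '(': depth becomes 1
  Position 5 '(': depth becomes 2
  Position 6 '(': depth becomes 3
  Position 7 '(': depth becomes 4
  Position 8 ')': depth becomes 3
  Position 9 '(': depth becomes 4
  Position 10 '(': depth becomes 5
  Position 11 '(': depth becomes 6
  Position 12 ')': depth becomes 5
  Position 13 '(': depth becomes 6
  Position 14 ')': depth becomes 5
  Position 15 ')': depth becomes 4
  Position 16 '(': depth becomes 5
  Position 17 '(': depth becomes 6
  Position 18 ')': depth becomes 5
  Position 19 ')': depth becomes 4
  Position 20 ')': depth becomes 3
  Position 21 ')': depth becomes 2
  Position 22 ')': depth becomes 1
  Position 23 ')': depth becomes 0
Maximum depth reached: 6

6


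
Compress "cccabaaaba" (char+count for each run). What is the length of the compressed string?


Input: cccabaaaba
Runs:
  'c' x 3 => "c3"
  'a' x 1 => "a1"
  'b' x 1 => "b1"
  'a' x 3 => "a3"
  'b' x 1 => "b1"
  'a' x 1 => "a1"
Compressed: "c3a1b1a3b1a1"
Compressed length: 12

12


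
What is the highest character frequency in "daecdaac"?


Input: daecdaac
Character counts:
  'a': 3
  'c': 2
  'd': 2
  'e': 1
Maximum frequency: 3

3


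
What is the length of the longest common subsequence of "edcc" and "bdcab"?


LCS of "edcc" and "bdcab"
DP table:
           b    d    c    a    b
      0    0    0    0    0    0
  e   0    0    0    0    0    0
  d   0    0    1    1    1    1
  c   0    0    1    2    2    2
  c   0    0    1    2    2    2
LCS length = dp[4][5] = 2

2


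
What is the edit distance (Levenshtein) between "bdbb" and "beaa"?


Computing edit distance: "bdbb" -> "beaa"
DP table:
           b    e    a    a
      0    1    2    3    4
  b   1    0    1    2    3
  d   2    1    1    2    3
  b   3    2    2    2    3
  b   4    3    3    3    3
Edit distance = dp[4][4] = 3

3


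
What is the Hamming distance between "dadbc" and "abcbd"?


Comparing "dadbc" and "abcbd" position by position:
  Position 0: 'd' vs 'a' => differ
  Position 1: 'a' vs 'b' => differ
  Position 2: 'd' vs 'c' => differ
  Position 3: 'b' vs 'b' => same
  Position 4: 'c' vs 'd' => differ
Total differences (Hamming distance): 4

4


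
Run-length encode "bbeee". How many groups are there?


Input: bbeee
Scanning for consecutive runs:
  Group 1: 'b' x 2 (positions 0-1)
  Group 2: 'e' x 3 (positions 2-4)
Total groups: 2

2


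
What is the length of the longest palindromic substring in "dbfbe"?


Input: "dbfbe"
Checking substrings for palindromes:
  [1:4] "bfb" (len 3) => palindrome
Longest palindromic substring: "bfb" with length 3

3


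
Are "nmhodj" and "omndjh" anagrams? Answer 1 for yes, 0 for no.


Strings: "nmhodj", "omndjh"
Sorted first:  dhjmno
Sorted second: dhjmno
Sorted forms match => anagrams

1


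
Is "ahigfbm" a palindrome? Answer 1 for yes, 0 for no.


Input: ahigfbm
Reversed: mbfgiha
  Compare pos 0 ('a') with pos 6 ('m'): MISMATCH
  Compare pos 1 ('h') with pos 5 ('b'): MISMATCH
  Compare pos 2 ('i') with pos 4 ('f'): MISMATCH
Result: not a palindrome

0


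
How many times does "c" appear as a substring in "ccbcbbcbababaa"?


Searching for "c" in "ccbcbbcbababaa"
Scanning each position:
  Position 0: "c" => MATCH
  Position 1: "c" => MATCH
  Position 2: "b" => no
  Position 3: "c" => MATCH
  Position 4: "b" => no
  Position 5: "b" => no
  Position 6: "c" => MATCH
  Position 7: "b" => no
  Position 8: "a" => no
  Position 9: "b" => no
  Position 10: "a" => no
  Position 11: "b" => no
  Position 12: "a" => no
  Position 13: "a" => no
Total occurrences: 4

4


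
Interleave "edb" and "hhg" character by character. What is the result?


Interleaving "edb" and "hhg":
  Position 0: 'e' from first, 'h' from second => "eh"
  Position 1: 'd' from first, 'h' from second => "dh"
  Position 2: 'b' from first, 'g' from second => "bg"
Result: ehdhbg

ehdhbg


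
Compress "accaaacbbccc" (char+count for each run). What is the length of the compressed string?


Input: accaaacbbccc
Runs:
  'a' x 1 => "a1"
  'c' x 2 => "c2"
  'a' x 3 => "a3"
  'c' x 1 => "c1"
  'b' x 2 => "b2"
  'c' x 3 => "c3"
Compressed: "a1c2a3c1b2c3"
Compressed length: 12

12


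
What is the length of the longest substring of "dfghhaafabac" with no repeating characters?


Input: "dfghhaafabac"
Sliding window (track last position of each char):
  Position 0 ('d'): window [0,0] length 1 -- new best
  Position 1 ('f'): window [0,1] length 2 -- new best
  Position 2 ('g'): window [0,2] length 3 -- new best
  Position 3 ('h'): window [0,3] length 4 -- new best
  Position 4 ('h'): repeat (last at 3), move window start to 4
  Position 4 ('h'): window [4,4] length 1
  Position 5 ('a'): window [4,5] length 2
  Position 6 ('a'): repeat (last at 5), move window start to 6
  Position 6 ('a'): window [6,6] length 1
  Position 7 ('f'): window [6,7] length 2
  Position 8 ('a'): repeat (last at 6), move window start to 7
  Position 8 ('a'): window [7,8] length 2
  Position 9 ('b'): window [7,9] length 3
  Position 10 ('a'): repeat (last at 8), move window start to 9
  Position 10 ('a'): window [9,10] length 2
  Position 11 ('c'): window [9,11] length 3
Longest substring with no repeats: "dfgh" with length 4

4


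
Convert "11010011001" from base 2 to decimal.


Input: "11010011001" in base 2
Positional expansion:
  Digit '1' (value 1) x 2^10 = 1024
  Digit '1' (value 1) x 2^9 = 512
  Digit '0' (value 0) x 2^8 = 0
  Digit '1' (value 1) x 2^7 = 128
  Digit '0' (value 0) x 2^6 = 0
  Digit '0' (value 0) x 2^5 = 0
  Digit '1' (value 1) x 2^4 = 16
  Digit '1' (value 1) x 2^3 = 8
  Digit '0' (value 0) x 2^2 = 0
  Digit '0' (value 0) x 2^1 = 0
  Digit '1' (value 1) x 2^0 = 1
Sum = 1689

1689


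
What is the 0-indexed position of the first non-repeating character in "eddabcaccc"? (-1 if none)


Input: eddabcaccc
Character frequencies:
  'a': 2
  'b': 1
  'c': 4
  'd': 2
  'e': 1
Scanning left to right for freq == 1:
  Position 0 ('e'): unique! => answer = 0

0


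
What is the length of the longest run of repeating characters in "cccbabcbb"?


Input: "cccbabcbb"
Scanning for longest run:
  Position 1 ('c'): continues run of 'c', length=2
  Position 2 ('c'): continues run of 'c', length=3
  Position 3 ('b'): new char, reset run to 1
  Position 4 ('a'): new char, reset run to 1
  Position 5 ('b'): new char, reset run to 1
  Position 6 ('c'): new char, reset run to 1
  Position 7 ('b'): new char, reset run to 1
  Position 8 ('b'): continues run of 'b', length=2
Longest run: 'c' with length 3

3


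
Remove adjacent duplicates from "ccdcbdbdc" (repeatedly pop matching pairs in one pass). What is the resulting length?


Input: ccdcbdbdc
Stack-based adjacent duplicate removal:
  Read 'c': push. Stack: c
  Read 'c': matches stack top 'c' => pop. Stack: (empty)
  Read 'd': push. Stack: d
  Read 'c': push. Stack: dc
  Read 'b': push. Stack: dcb
  Read 'd': push. Stack: dcbd
  Read 'b': push. Stack: dcbdb
  Read 'd': push. Stack: dcbdbd
  Read 'c': push. Stack: dcbdbdc
Final stack: "dcbdbdc" (length 7)

7


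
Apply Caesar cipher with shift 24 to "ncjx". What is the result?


Caesar cipher: shift "ncjx" by 24
  'n' (pos 13) + 24 = pos 11 = 'l'
  'c' (pos 2) + 24 = pos 0 = 'a'
  'j' (pos 9) + 24 = pos 7 = 'h'
  'x' (pos 23) + 24 = pos 21 = 'v'
Result: lahv

lahv


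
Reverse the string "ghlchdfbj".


Input: ghlchdfbj
Reading characters right to left:
  Position 8: 'j'
  Position 7: 'b'
  Position 6: 'f'
  Position 5: 'd'
  Position 4: 'h'
  Position 3: 'c'
  Position 2: 'l'
  Position 1: 'h'
  Position 0: 'g'
Reversed: jbfdhclhg

jbfdhclhg


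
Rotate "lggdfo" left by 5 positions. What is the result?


Input: "lggdfo", rotate left by 5
First 5 characters: "lggdf"
Remaining characters: "o"
Concatenate remaining + first: "o" + "lggdf" = "olggdf"

olggdf


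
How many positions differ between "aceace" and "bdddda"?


Comparing "aceace" and "bdddda" position by position:
  Position 0: 'a' vs 'b' => DIFFER
  Position 1: 'c' vs 'd' => DIFFER
  Position 2: 'e' vs 'd' => DIFFER
  Position 3: 'a' vs 'd' => DIFFER
  Position 4: 'c' vs 'd' => DIFFER
  Position 5: 'e' vs 'a' => DIFFER
Positions that differ: 6

6


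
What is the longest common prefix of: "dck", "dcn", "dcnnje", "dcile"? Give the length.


Words: dck, dcn, dcnnje, dcile
  Position 0: all 'd' => match
  Position 1: all 'c' => match
  Position 2: ('k', 'n', 'n', 'i') => mismatch, stop
LCP = "dc" (length 2)

2


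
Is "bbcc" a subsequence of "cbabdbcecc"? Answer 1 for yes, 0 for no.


Check if "bbcc" is a subsequence of "cbabdbcecc"
Greedy scan:
  Position 0 ('c'): no match needed
  Position 1 ('b'): matches sub[0] = 'b'
  Position 2 ('a'): no match needed
  Position 3 ('b'): matches sub[1] = 'b'
  Position 4 ('d'): no match needed
  Position 5 ('b'): no match needed
  Position 6 ('c'): matches sub[2] = 'c'
  Position 7 ('e'): no match needed
  Position 8 ('c'): matches sub[3] = 'c'
  Position 9 ('c'): no match needed
All 4 characters matched => is a subsequence

1


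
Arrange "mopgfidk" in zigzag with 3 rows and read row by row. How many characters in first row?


Zigzag "mopgfidk" into 3 rows:
Placing characters:
  'm' => row 0
  'o' => row 1
  'p' => row 2
  'g' => row 1
  'f' => row 0
  'i' => row 1
  'd' => row 2
  'k' => row 1
Rows:
  Row 0: "mf"
  Row 1: "ogik"
  Row 2: "pd"
First row length: 2

2


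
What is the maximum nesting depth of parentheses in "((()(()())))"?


Input: "((()(()())))"
Tracking depth:
  Position 0 '(': depth becomes 1
  Position 1 '(': depth becomes 2
  Position 2 '(': depth becomes 3
  Position 3 ')': depth becomes 2
  Position 4 '(': depth becomes 3
  Position 5 '(': depth becomes 4
  Position 6 ')': depth becomes 3
  Position 7 '(': depth becomes 4
  Position 8 ')': depth becomes 3
  Position 9 ')': depth becomes 2
  Position 10 ')': depth becomes 1
  Position 11 ')': depth becomes 0
Maximum depth reached: 4

4


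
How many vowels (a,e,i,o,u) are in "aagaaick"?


Input: aagaaick
Checking each character:
  'a' at position 0: vowel (running total: 1)
  'a' at position 1: vowel (running total: 2)
  'g' at position 2: consonant
  'a' at position 3: vowel (running total: 3)
  'a' at position 4: vowel (running total: 4)
  'i' at position 5: vowel (running total: 5)
  'c' at position 6: consonant
  'k' at position 7: consonant
Total vowels: 5

5


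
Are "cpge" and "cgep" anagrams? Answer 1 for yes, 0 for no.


Strings: "cpge", "cgep"
Sorted first:  cegp
Sorted second: cegp
Sorted forms match => anagrams

1


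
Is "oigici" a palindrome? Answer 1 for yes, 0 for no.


Input: oigici
Reversed: icigio
  Compare pos 0 ('o') with pos 5 ('i'): MISMATCH
  Compare pos 1 ('i') with pos 4 ('c'): MISMATCH
  Compare pos 2 ('g') with pos 3 ('i'): MISMATCH
Result: not a palindrome

0


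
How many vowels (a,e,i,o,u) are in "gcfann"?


Input: gcfann
Checking each character:
  'g' at position 0: consonant
  'c' at position 1: consonant
  'f' at position 2: consonant
  'a' at position 3: vowel (running total: 1)
  'n' at position 4: consonant
  'n' at position 5: consonant
Total vowels: 1

1


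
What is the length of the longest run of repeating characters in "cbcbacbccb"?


Input: "cbcbacbccb"
Scanning for longest run:
  Position 1 ('b'): new char, reset run to 1
  Position 2 ('c'): new char, reset run to 1
  Position 3 ('b'): new char, reset run to 1
  Position 4 ('a'): new char, reset run to 1
  Position 5 ('c'): new char, reset run to 1
  Position 6 ('b'): new char, reset run to 1
  Position 7 ('c'): new char, reset run to 1
  Position 8 ('c'): continues run of 'c', length=2
  Position 9 ('b'): new char, reset run to 1
Longest run: 'c' with length 2

2


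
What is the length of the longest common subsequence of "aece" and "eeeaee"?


LCS of "aece" and "eeeaee"
DP table:
           e    e    e    a    e    e
      0    0    0    0    0    0    0
  a   0    0    0    0    1    1    1
  e   0    1    1    1    1    2    2
  c   0    1    1    1    1    2    2
  e   0    1    2    2    2    2    3
LCS length = dp[4][6] = 3

3


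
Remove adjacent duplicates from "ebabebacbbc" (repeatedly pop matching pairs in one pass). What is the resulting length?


Input: ebabebacbbc
Stack-based adjacent duplicate removal:
  Read 'e': push. Stack: e
  Read 'b': push. Stack: eb
  Read 'a': push. Stack: eba
  Read 'b': push. Stack: ebab
  Read 'e': push. Stack: ebabe
  Read 'b': push. Stack: ebabeb
  Read 'a': push. Stack: ebabeba
  Read 'c': push. Stack: ebabebac
  Read 'b': push. Stack: ebabebacb
  Read 'b': matches stack top 'b' => pop. Stack: ebabebac
  Read 'c': matches stack top 'c' => pop. Stack: ebabeba
Final stack: "ebabeba" (length 7)

7


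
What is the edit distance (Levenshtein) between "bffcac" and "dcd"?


Computing edit distance: "bffcac" -> "dcd"
DP table:
           d    c    d
      0    1    2    3
  b   1    1    2    3
  f   2    2    2    3
  f   3    3    3    3
  c   4    4    3    4
  a   5    5    4    4
  c   6    6    5    5
Edit distance = dp[6][3] = 5

5


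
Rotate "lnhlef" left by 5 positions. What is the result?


Input: "lnhlef", rotate left by 5
First 5 characters: "lnhle"
Remaining characters: "f"
Concatenate remaining + first: "f" + "lnhle" = "flnhle"

flnhle


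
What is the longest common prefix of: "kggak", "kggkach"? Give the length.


Words: kggak, kggkach
  Position 0: all 'k' => match
  Position 1: all 'g' => match
  Position 2: all 'g' => match
  Position 3: ('a', 'k') => mismatch, stop
LCP = "kgg" (length 3)

3


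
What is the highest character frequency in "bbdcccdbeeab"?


Input: bbdcccdbeeab
Character counts:
  'a': 1
  'b': 4
  'c': 3
  'd': 2
  'e': 2
Maximum frequency: 4

4


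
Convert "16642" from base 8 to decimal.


Input: "16642" in base 8
Positional expansion:
  Digit '1' (value 1) x 8^4 = 4096
  Digit '6' (value 6) x 8^3 = 3072
  Digit '6' (value 6) x 8^2 = 384
  Digit '4' (value 4) x 8^1 = 32
  Digit '2' (value 2) x 8^0 = 2
Sum = 7586

7586


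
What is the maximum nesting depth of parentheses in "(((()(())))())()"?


Input: "(((()(())))())()"
Tracking depth:
  Position 0 '(': depth becomes 1
  Position 1 '(': depth becomes 2
  Position 2 '(': depth becomes 3
  Position 3 '(': depth becomes 4
  Position 4 ')': depth becomes 3
  Position 5 '(': depth becomes 4
  Position 6 '(': depth becomes 5
  Position 7 ')': depth becomes 4
  Position 8 ')': depth becomes 3
  Position 9 ')': depth becomes 2
  Position 10 ')': depth becomes 1
  Position 11 '(': depth becomes 2
  Position 12 ')': depth becomes 1
  Position 13 ')': depth becomes 0
  Position 14 '(': depth becomes 1
  Position 15 ')': depth becomes 0
Maximum depth reached: 5

5


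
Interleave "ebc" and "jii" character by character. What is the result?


Interleaving "ebc" and "jii":
  Position 0: 'e' from first, 'j' from second => "ej"
  Position 1: 'b' from first, 'i' from second => "bi"
  Position 2: 'c' from first, 'i' from second => "ci"
Result: ejbici

ejbici


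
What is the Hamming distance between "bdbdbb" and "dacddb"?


Comparing "bdbdbb" and "dacddb" position by position:
  Position 0: 'b' vs 'd' => differ
  Position 1: 'd' vs 'a' => differ
  Position 2: 'b' vs 'c' => differ
  Position 3: 'd' vs 'd' => same
  Position 4: 'b' vs 'd' => differ
  Position 5: 'b' vs 'b' => same
Total differences (Hamming distance): 4

4


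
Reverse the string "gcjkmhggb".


Input: gcjkmhggb
Reading characters right to left:
  Position 8: 'b'
  Position 7: 'g'
  Position 6: 'g'
  Position 5: 'h'
  Position 4: 'm'
  Position 3: 'k'
  Position 2: 'j'
  Position 1: 'c'
  Position 0: 'g'
Reversed: bgghmkjcg

bgghmkjcg


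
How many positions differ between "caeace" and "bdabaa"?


Comparing "caeace" and "bdabaa" position by position:
  Position 0: 'c' vs 'b' => DIFFER
  Position 1: 'a' vs 'd' => DIFFER
  Position 2: 'e' vs 'a' => DIFFER
  Position 3: 'a' vs 'b' => DIFFER
  Position 4: 'c' vs 'a' => DIFFER
  Position 5: 'e' vs 'a' => DIFFER
Positions that differ: 6

6


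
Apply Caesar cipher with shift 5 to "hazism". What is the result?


Caesar cipher: shift "hazism" by 5
  'h' (pos 7) + 5 = pos 12 = 'm'
  'a' (pos 0) + 5 = pos 5 = 'f'
  'z' (pos 25) + 5 = pos 4 = 'e'
  'i' (pos 8) + 5 = pos 13 = 'n'
  's' (pos 18) + 5 = pos 23 = 'x'
  'm' (pos 12) + 5 = pos 17 = 'r'
Result: mfenxr

mfenxr


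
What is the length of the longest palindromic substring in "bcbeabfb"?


Input: "bcbeabfb"
Checking substrings for palindromes:
  [0:3] "bcb" (len 3) => palindrome
  [5:8] "bfb" (len 3) => palindrome
Longest palindromic substring: "bcb" with length 3

3


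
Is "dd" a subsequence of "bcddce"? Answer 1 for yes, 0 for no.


Check if "dd" is a subsequence of "bcddce"
Greedy scan:
  Position 0 ('b'): no match needed
  Position 1 ('c'): no match needed
  Position 2 ('d'): matches sub[0] = 'd'
  Position 3 ('d'): matches sub[1] = 'd'
  Position 4 ('c'): no match needed
  Position 5 ('e'): no match needed
All 2 characters matched => is a subsequence

1


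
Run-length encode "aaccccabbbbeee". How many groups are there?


Input: aaccccabbbbeee
Scanning for consecutive runs:
  Group 1: 'a' x 2 (positions 0-1)
  Group 2: 'c' x 4 (positions 2-5)
  Group 3: 'a' x 1 (positions 6-6)
  Group 4: 'b' x 4 (positions 7-10)
  Group 5: 'e' x 3 (positions 11-13)
Total groups: 5

5


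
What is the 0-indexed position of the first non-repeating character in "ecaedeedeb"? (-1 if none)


Input: ecaedeedeb
Character frequencies:
  'a': 1
  'b': 1
  'c': 1
  'd': 2
  'e': 5
Scanning left to right for freq == 1:
  Position 0 ('e'): freq=5, skip
  Position 1 ('c'): unique! => answer = 1

1


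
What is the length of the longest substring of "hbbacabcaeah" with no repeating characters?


Input: "hbbacabcaeah"
Sliding window (track last position of each char):
  Position 0 ('h'): window [0,0] length 1 -- new best
  Position 1 ('b'): window [0,1] length 2 -- new best
  Position 2 ('b'): repeat (last at 1), move window start to 2
  Position 2 ('b'): window [2,2] length 1
  Position 3 ('a'): window [2,3] length 2
  Position 4 ('c'): window [2,4] length 3 -- new best
  Position 5 ('a'): repeat (last at 3), move window start to 4
  Position 5 ('a'): window [4,5] length 2
  Position 6 ('b'): window [4,6] length 3
  Position 7 ('c'): repeat (last at 4), move window start to 5
  Position 7 ('c'): window [5,7] length 3
  Position 8 ('a'): repeat (last at 5), move window start to 6
  Position 8 ('a'): window [6,8] length 3
  Position 9 ('e'): window [6,9] length 4 -- new best
  Position 10 ('a'): repeat (last at 8), move window start to 9
  Position 10 ('a'): window [9,10] length 2
  Position 11 ('h'): window [9,11] length 3
Longest substring with no repeats: "bcae" with length 4

4


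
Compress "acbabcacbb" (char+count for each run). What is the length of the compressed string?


Input: acbabcacbb
Runs:
  'a' x 1 => "a1"
  'c' x 1 => "c1"
  'b' x 1 => "b1"
  'a' x 1 => "a1"
  'b' x 1 => "b1"
  'c' x 1 => "c1"
  'a' x 1 => "a1"
  'c' x 1 => "c1"
  'b' x 2 => "b2"
Compressed: "a1c1b1a1b1c1a1c1b2"
Compressed length: 18

18


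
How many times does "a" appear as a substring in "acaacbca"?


Searching for "a" in "acaacbca"
Scanning each position:
  Position 0: "a" => MATCH
  Position 1: "c" => no
  Position 2: "a" => MATCH
  Position 3: "a" => MATCH
  Position 4: "c" => no
  Position 5: "b" => no
  Position 6: "c" => no
  Position 7: "a" => MATCH
Total occurrences: 4

4


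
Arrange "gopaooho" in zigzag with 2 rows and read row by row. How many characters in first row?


Zigzag "gopaooho" into 2 rows:
Placing characters:
  'g' => row 0
  'o' => row 1
  'p' => row 0
  'a' => row 1
  'o' => row 0
  'o' => row 1
  'h' => row 0
  'o' => row 1
Rows:
  Row 0: "gpoh"
  Row 1: "oaoo"
First row length: 4

4


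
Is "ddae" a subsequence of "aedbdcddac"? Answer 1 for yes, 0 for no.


Check if "ddae" is a subsequence of "aedbdcddac"
Greedy scan:
  Position 0 ('a'): no match needed
  Position 1 ('e'): no match needed
  Position 2 ('d'): matches sub[0] = 'd'
  Position 3 ('b'): no match needed
  Position 4 ('d'): matches sub[1] = 'd'
  Position 5 ('c'): no match needed
  Position 6 ('d'): no match needed
  Position 7 ('d'): no match needed
  Position 8 ('a'): matches sub[2] = 'a'
  Position 9 ('c'): no match needed
Only matched 3/4 characters => not a subsequence

0


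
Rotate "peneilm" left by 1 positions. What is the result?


Input: "peneilm", rotate left by 1
First 1 characters: "p"
Remaining characters: "eneilm"
Concatenate remaining + first: "eneilm" + "p" = "eneilmp"

eneilmp


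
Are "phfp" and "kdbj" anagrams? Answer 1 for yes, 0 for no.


Strings: "phfp", "kdbj"
Sorted first:  fhpp
Sorted second: bdjk
Differ at position 0: 'f' vs 'b' => not anagrams

0


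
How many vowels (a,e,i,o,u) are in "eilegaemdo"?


Input: eilegaemdo
Checking each character:
  'e' at position 0: vowel (running total: 1)
  'i' at position 1: vowel (running total: 2)
  'l' at position 2: consonant
  'e' at position 3: vowel (running total: 3)
  'g' at position 4: consonant
  'a' at position 5: vowel (running total: 4)
  'e' at position 6: vowel (running total: 5)
  'm' at position 7: consonant
  'd' at position 8: consonant
  'o' at position 9: vowel (running total: 6)
Total vowels: 6

6


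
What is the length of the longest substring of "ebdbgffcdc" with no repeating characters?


Input: "ebdbgffcdc"
Sliding window (track last position of each char):
  Position 0 ('e'): window [0,0] length 1 -- new best
  Position 1 ('b'): window [0,1] length 2 -- new best
  Position 2 ('d'): window [0,2] length 3 -- new best
  Position 3 ('b'): repeat (last at 1), move window start to 2
  Position 3 ('b'): window [2,3] length 2
  Position 4 ('g'): window [2,4] length 3
  Position 5 ('f'): window [2,5] length 4 -- new best
  Position 6 ('f'): repeat (last at 5), move window start to 6
  Position 6 ('f'): window [6,6] length 1
  Position 7 ('c'): window [6,7] length 2
  Position 8 ('d'): window [6,8] length 3
  Position 9 ('c'): repeat (last at 7), move window start to 8
  Position 9 ('c'): window [8,9] length 2
Longest substring with no repeats: "dbgf" with length 4

4


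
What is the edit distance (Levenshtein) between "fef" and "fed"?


Computing edit distance: "fef" -> "fed"
DP table:
           f    e    d
      0    1    2    3
  f   1    0    1    2
  e   2    1    0    1
  f   3    2    1    1
Edit distance = dp[3][3] = 1

1


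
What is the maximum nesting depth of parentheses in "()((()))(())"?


Input: "()((()))(())"
Tracking depth:
  Position 0 '(': depth becomes 1
  Position 1 ')': depth becomes 0
  Position 2 '(': depth becomes 1
  Position 3 '(': depth becomes 2
  Position 4 '(': depth becomes 3
  Position 5 ')': depth becomes 2
  Position 6 ')': depth becomes 1
  Position 7 ')': depth becomes 0
  Position 8 '(': depth becomes 1
  Position 9 '(': depth becomes 2
  Position 10 ')': depth becomes 1
  Position 11 ')': depth becomes 0
Maximum depth reached: 3

3


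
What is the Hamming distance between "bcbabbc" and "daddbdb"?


Comparing "bcbabbc" and "daddbdb" position by position:
  Position 0: 'b' vs 'd' => differ
  Position 1: 'c' vs 'a' => differ
  Position 2: 'b' vs 'd' => differ
  Position 3: 'a' vs 'd' => differ
  Position 4: 'b' vs 'b' => same
  Position 5: 'b' vs 'd' => differ
  Position 6: 'c' vs 'b' => differ
Total differences (Hamming distance): 6

6


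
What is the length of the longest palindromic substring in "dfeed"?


Input: "dfeed"
Checking substrings for palindromes:
  [2:4] "ee" (len 2) => palindrome
Longest palindromic substring: "ee" with length 2

2


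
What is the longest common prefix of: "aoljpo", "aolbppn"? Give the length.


Words: aoljpo, aolbppn
  Position 0: all 'a' => match
  Position 1: all 'o' => match
  Position 2: all 'l' => match
  Position 3: ('j', 'b') => mismatch, stop
LCP = "aol" (length 3)

3


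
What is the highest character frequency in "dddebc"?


Input: dddebc
Character counts:
  'b': 1
  'c': 1
  'd': 3
  'e': 1
Maximum frequency: 3

3


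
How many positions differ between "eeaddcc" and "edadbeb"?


Comparing "eeaddcc" and "edadbeb" position by position:
  Position 0: 'e' vs 'e' => same
  Position 1: 'e' vs 'd' => DIFFER
  Position 2: 'a' vs 'a' => same
  Position 3: 'd' vs 'd' => same
  Position 4: 'd' vs 'b' => DIFFER
  Position 5: 'c' vs 'e' => DIFFER
  Position 6: 'c' vs 'b' => DIFFER
Positions that differ: 4

4


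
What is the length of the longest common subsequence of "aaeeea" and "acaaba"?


LCS of "aaeeea" and "acaaba"
DP table:
           a    c    a    a    b    a
      0    0    0    0    0    0    0
  a   0    1    1    1    1    1    1
  a   0    1    1    2    2    2    2
  e   0    1    1    2    2    2    2
  e   0    1    1    2    2    2    2
  e   0    1    1    2    2    2    2
  a   0    1    1    2    3    3    3
LCS length = dp[6][6] = 3

3


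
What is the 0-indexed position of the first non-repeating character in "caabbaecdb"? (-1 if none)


Input: caabbaecdb
Character frequencies:
  'a': 3
  'b': 3
  'c': 2
  'd': 1
  'e': 1
Scanning left to right for freq == 1:
  Position 0 ('c'): freq=2, skip
  Position 1 ('a'): freq=3, skip
  Position 2 ('a'): freq=3, skip
  Position 3 ('b'): freq=3, skip
  Position 4 ('b'): freq=3, skip
  Position 5 ('a'): freq=3, skip
  Position 6 ('e'): unique! => answer = 6

6


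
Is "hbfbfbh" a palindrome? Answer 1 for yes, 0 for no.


Input: hbfbfbh
Reversed: hbfbfbh
  Compare pos 0 ('h') with pos 6 ('h'): match
  Compare pos 1 ('b') with pos 5 ('b'): match
  Compare pos 2 ('f') with pos 4 ('f'): match
Result: palindrome

1


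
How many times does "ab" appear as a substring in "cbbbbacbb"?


Searching for "ab" in "cbbbbacbb"
Scanning each position:
  Position 0: "cb" => no
  Position 1: "bb" => no
  Position 2: "bb" => no
  Position 3: "bb" => no
  Position 4: "ba" => no
  Position 5: "ac" => no
  Position 6: "cb" => no
  Position 7: "bb" => no
Total occurrences: 0

0


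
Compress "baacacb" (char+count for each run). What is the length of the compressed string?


Input: baacacb
Runs:
  'b' x 1 => "b1"
  'a' x 2 => "a2"
  'c' x 1 => "c1"
  'a' x 1 => "a1"
  'c' x 1 => "c1"
  'b' x 1 => "b1"
Compressed: "b1a2c1a1c1b1"
Compressed length: 12

12


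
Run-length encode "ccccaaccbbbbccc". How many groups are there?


Input: ccccaaccbbbbccc
Scanning for consecutive runs:
  Group 1: 'c' x 4 (positions 0-3)
  Group 2: 'a' x 2 (positions 4-5)
  Group 3: 'c' x 2 (positions 6-7)
  Group 4: 'b' x 4 (positions 8-11)
  Group 5: 'c' x 3 (positions 12-14)
Total groups: 5

5


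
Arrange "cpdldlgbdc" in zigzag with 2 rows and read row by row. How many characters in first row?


Zigzag "cpdldlgbdc" into 2 rows:
Placing characters:
  'c' => row 0
  'p' => row 1
  'd' => row 0
  'l' => row 1
  'd' => row 0
  'l' => row 1
  'g' => row 0
  'b' => row 1
  'd' => row 0
  'c' => row 1
Rows:
  Row 0: "cddgd"
  Row 1: "pllbc"
First row length: 5

5


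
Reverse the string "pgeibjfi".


Input: pgeibjfi
Reading characters right to left:
  Position 7: 'i'
  Position 6: 'f'
  Position 5: 'j'
  Position 4: 'b'
  Position 3: 'i'
  Position 2: 'e'
  Position 1: 'g'
  Position 0: 'p'
Reversed: ifjbiegp

ifjbiegp


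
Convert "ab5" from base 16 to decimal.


Input: "ab5" in base 16
Positional expansion:
  Digit 'a' (value 10) x 16^2 = 2560
  Digit 'b' (value 11) x 16^1 = 176
  Digit '5' (value 5) x 16^0 = 5
Sum = 2741

2741


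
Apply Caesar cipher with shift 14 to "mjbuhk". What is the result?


Caesar cipher: shift "mjbuhk" by 14
  'm' (pos 12) + 14 = pos 0 = 'a'
  'j' (pos 9) + 14 = pos 23 = 'x'
  'b' (pos 1) + 14 = pos 15 = 'p'
  'u' (pos 20) + 14 = pos 8 = 'i'
  'h' (pos 7) + 14 = pos 21 = 'v'
  'k' (pos 10) + 14 = pos 24 = 'y'
Result: axpivy

axpivy


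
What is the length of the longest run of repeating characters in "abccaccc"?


Input: "abccaccc"
Scanning for longest run:
  Position 1 ('b'): new char, reset run to 1
  Position 2 ('c'): new char, reset run to 1
  Position 3 ('c'): continues run of 'c', length=2
  Position 4 ('a'): new char, reset run to 1
  Position 5 ('c'): new char, reset run to 1
  Position 6 ('c'): continues run of 'c', length=2
  Position 7 ('c'): continues run of 'c', length=3
Longest run: 'c' with length 3

3


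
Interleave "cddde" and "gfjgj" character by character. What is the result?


Interleaving "cddde" and "gfjgj":
  Position 0: 'c' from first, 'g' from second => "cg"
  Position 1: 'd' from first, 'f' from second => "df"
  Position 2: 'd' from first, 'j' from second => "dj"
  Position 3: 'd' from first, 'g' from second => "dg"
  Position 4: 'e' from first, 'j' from second => "ej"
Result: cgdfdjdgej

cgdfdjdgej


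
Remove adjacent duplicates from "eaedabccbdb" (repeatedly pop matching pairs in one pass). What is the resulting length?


Input: eaedabccbdb
Stack-based adjacent duplicate removal:
  Read 'e': push. Stack: e
  Read 'a': push. Stack: ea
  Read 'e': push. Stack: eae
  Read 'd': push. Stack: eaed
  Read 'a': push. Stack: eaeda
  Read 'b': push. Stack: eaedab
  Read 'c': push. Stack: eaedabc
  Read 'c': matches stack top 'c' => pop. Stack: eaedab
  Read 'b': matches stack top 'b' => pop. Stack: eaeda
  Read 'd': push. Stack: eaedad
  Read 'b': push. Stack: eaedadb
Final stack: "eaedadb" (length 7)

7


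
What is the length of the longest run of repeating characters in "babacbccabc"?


Input: "babacbccabc"
Scanning for longest run:
  Position 1 ('a'): new char, reset run to 1
  Position 2 ('b'): new char, reset run to 1
  Position 3 ('a'): new char, reset run to 1
  Position 4 ('c'): new char, reset run to 1
  Position 5 ('b'): new char, reset run to 1
  Position 6 ('c'): new char, reset run to 1
  Position 7 ('c'): continues run of 'c', length=2
  Position 8 ('a'): new char, reset run to 1
  Position 9 ('b'): new char, reset run to 1
  Position 10 ('c'): new char, reset run to 1
Longest run: 'c' with length 2

2


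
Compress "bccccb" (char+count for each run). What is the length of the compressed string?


Input: bccccb
Runs:
  'b' x 1 => "b1"
  'c' x 4 => "c4"
  'b' x 1 => "b1"
Compressed: "b1c4b1"
Compressed length: 6

6


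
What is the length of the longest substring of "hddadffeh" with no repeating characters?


Input: "hddadffeh"
Sliding window (track last position of each char):
  Position 0 ('h'): window [0,0] length 1 -- new best
  Position 1 ('d'): window [0,1] length 2 -- new best
  Position 2 ('d'): repeat (last at 1), move window start to 2
  Position 2 ('d'): window [2,2] length 1
  Position 3 ('a'): window [2,3] length 2
  Position 4 ('d'): repeat (last at 2), move window start to 3
  Position 4 ('d'): window [3,4] length 2
  Position 5 ('f'): window [3,5] length 3 -- new best
  Position 6 ('f'): repeat (last at 5), move window start to 6
  Position 6 ('f'): window [6,6] length 1
  Position 7 ('e'): window [6,7] length 2
  Position 8 ('h'): window [6,8] length 3
Longest substring with no repeats: "adf" with length 3

3


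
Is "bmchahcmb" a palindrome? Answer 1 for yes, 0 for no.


Input: bmchahcmb
Reversed: bmchahcmb
  Compare pos 0 ('b') with pos 8 ('b'): match
  Compare pos 1 ('m') with pos 7 ('m'): match
  Compare pos 2 ('c') with pos 6 ('c'): match
  Compare pos 3 ('h') with pos 5 ('h'): match
Result: palindrome

1


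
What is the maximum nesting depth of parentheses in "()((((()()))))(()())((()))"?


Input: "()((((()()))))(()())((()))"
Tracking depth:
  Position 0 '(': depth becomes 1
  Position 1 ')': depth becomes 0
  Position 2 '(': depth becomes 1
  Position 3 '(': depth becomes 2
  Position 4 '(': depth becomes 3
  Position 5 '(': depth becomes 4
  Position 6 '(': depth becomes 5
  Position 7 ')': depth becomes 4
  Position 8 '(': depth becomes 5
  Position 9 ')': depth becomes 4
  Position 10 ')': depth becomes 3
  Position 11 ')': depth becomes 2
  Position 12 ')': depth becomes 1
  Position 13 ')': depth becomes 0
  Position 14 '(': depth becomes 1
  Position 15 '(': depth becomes 2
  Position 16 ')': depth becomes 1
  Position 17 '(': depth becomes 2
  Position 18 ')': depth becomes 1
  Position 19 ')': depth becomes 0
  Position 20 '(': depth becomes 1
  Position 21 '(': depth becomes 2
  Position 22 '(': depth becomes 3
  Position 23 ')': depth becomes 2
  Position 24 ')': depth becomes 1
  Position 25 ')': depth becomes 0
Maximum depth reached: 5

5


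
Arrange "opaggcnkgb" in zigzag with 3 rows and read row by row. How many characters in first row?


Zigzag "opaggcnkgb" into 3 rows:
Placing characters:
  'o' => row 0
  'p' => row 1
  'a' => row 2
  'g' => row 1
  'g' => row 0
  'c' => row 1
  'n' => row 2
  'k' => row 1
  'g' => row 0
  'b' => row 1
Rows:
  Row 0: "ogg"
  Row 1: "pgckb"
  Row 2: "an"
First row length: 3

3


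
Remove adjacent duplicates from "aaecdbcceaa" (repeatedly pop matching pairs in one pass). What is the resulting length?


Input: aaecdbcceaa
Stack-based adjacent duplicate removal:
  Read 'a': push. Stack: a
  Read 'a': matches stack top 'a' => pop. Stack: (empty)
  Read 'e': push. Stack: e
  Read 'c': push. Stack: ec
  Read 'd': push. Stack: ecd
  Read 'b': push. Stack: ecdb
  Read 'c': push. Stack: ecdbc
  Read 'c': matches stack top 'c' => pop. Stack: ecdb
  Read 'e': push. Stack: ecdbe
  Read 'a': push. Stack: ecdbea
  Read 'a': matches stack top 'a' => pop. Stack: ecdbe
Final stack: "ecdbe" (length 5)

5


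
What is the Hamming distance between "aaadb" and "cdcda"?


Comparing "aaadb" and "cdcda" position by position:
  Position 0: 'a' vs 'c' => differ
  Position 1: 'a' vs 'd' => differ
  Position 2: 'a' vs 'c' => differ
  Position 3: 'd' vs 'd' => same
  Position 4: 'b' vs 'a' => differ
Total differences (Hamming distance): 4

4


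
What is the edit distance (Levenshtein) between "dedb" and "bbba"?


Computing edit distance: "dedb" -> "bbba"
DP table:
           b    b    b    a
      0    1    2    3    4
  d   1    1    2    3    4
  e   2    2    2    3    4
  d   3    3    3    3    4
  b   4    3    3    3    4
Edit distance = dp[4][4] = 4

4


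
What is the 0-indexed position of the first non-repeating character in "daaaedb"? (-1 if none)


Input: daaaedb
Character frequencies:
  'a': 3
  'b': 1
  'd': 2
  'e': 1
Scanning left to right for freq == 1:
  Position 0 ('d'): freq=2, skip
  Position 1 ('a'): freq=3, skip
  Position 2 ('a'): freq=3, skip
  Position 3 ('a'): freq=3, skip
  Position 4 ('e'): unique! => answer = 4

4


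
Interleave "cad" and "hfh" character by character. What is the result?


Interleaving "cad" and "hfh":
  Position 0: 'c' from first, 'h' from second => "ch"
  Position 1: 'a' from first, 'f' from second => "af"
  Position 2: 'd' from first, 'h' from second => "dh"
Result: chafdh

chafdh


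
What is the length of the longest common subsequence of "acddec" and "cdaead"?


LCS of "acddec" and "cdaead"
DP table:
           c    d    a    e    a    d
      0    0    0    0    0    0    0
  a   0    0    0    1    1    1    1
  c   0    1    1    1    1    1    1
  d   0    1    2    2    2    2    2
  d   0    1    2    2    2    2    3
  e   0    1    2    2    3    3    3
  c   0    1    2    2    3    3    3
LCS length = dp[6][6] = 3

3


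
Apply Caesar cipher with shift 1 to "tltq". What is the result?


Caesar cipher: shift "tltq" by 1
  't' (pos 19) + 1 = pos 20 = 'u'
  'l' (pos 11) + 1 = pos 12 = 'm'
  't' (pos 19) + 1 = pos 20 = 'u'
  'q' (pos 16) + 1 = pos 17 = 'r'
Result: umur

umur


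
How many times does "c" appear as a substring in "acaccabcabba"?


Searching for "c" in "acaccabcabba"
Scanning each position:
  Position 0: "a" => no
  Position 1: "c" => MATCH
  Position 2: "a" => no
  Position 3: "c" => MATCH
  Position 4: "c" => MATCH
  Position 5: "a" => no
  Position 6: "b" => no
  Position 7: "c" => MATCH
  Position 8: "a" => no
  Position 9: "b" => no
  Position 10: "b" => no
  Position 11: "a" => no
Total occurrences: 4

4


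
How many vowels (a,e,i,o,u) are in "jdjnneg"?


Input: jdjnneg
Checking each character:
  'j' at position 0: consonant
  'd' at position 1: consonant
  'j' at position 2: consonant
  'n' at position 3: consonant
  'n' at position 4: consonant
  'e' at position 5: vowel (running total: 1)
  'g' at position 6: consonant
Total vowels: 1

1


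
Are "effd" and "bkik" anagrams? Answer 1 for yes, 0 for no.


Strings: "effd", "bkik"
Sorted first:  deff
Sorted second: bikk
Differ at position 0: 'd' vs 'b' => not anagrams

0


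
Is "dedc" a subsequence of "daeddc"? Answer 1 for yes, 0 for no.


Check if "dedc" is a subsequence of "daeddc"
Greedy scan:
  Position 0 ('d'): matches sub[0] = 'd'
  Position 1 ('a'): no match needed
  Position 2 ('e'): matches sub[1] = 'e'
  Position 3 ('d'): matches sub[2] = 'd'
  Position 4 ('d'): no match needed
  Position 5 ('c'): matches sub[3] = 'c'
All 4 characters matched => is a subsequence

1


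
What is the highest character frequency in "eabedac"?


Input: eabedac
Character counts:
  'a': 2
  'b': 1
  'c': 1
  'd': 1
  'e': 2
Maximum frequency: 2

2


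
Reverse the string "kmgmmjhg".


Input: kmgmmjhg
Reading characters right to left:
  Position 7: 'g'
  Position 6: 'h'
  Position 5: 'j'
  Position 4: 'm'
  Position 3: 'm'
  Position 2: 'g'
  Position 1: 'm'
  Position 0: 'k'
Reversed: ghjmmgmk

ghjmmgmk


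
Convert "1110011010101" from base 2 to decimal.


Input: "1110011010101" in base 2
Positional expansion:
  Digit '1' (value 1) x 2^12 = 4096
  Digit '1' (value 1) x 2^11 = 2048
  Digit '1' (value 1) x 2^10 = 1024
  Digit '0' (value 0) x 2^9 = 0
  Digit '0' (value 0) x 2^8 = 0
  Digit '1' (value 1) x 2^7 = 128
  Digit '1' (value 1) x 2^6 = 64
  Digit '0' (value 0) x 2^5 = 0
  Digit '1' (value 1) x 2^4 = 16
  Digit '0' (value 0) x 2^3 = 0
  Digit '1' (value 1) x 2^2 = 4
  Digit '0' (value 0) x 2^1 = 0
  Digit '1' (value 1) x 2^0 = 1
Sum = 7381

7381


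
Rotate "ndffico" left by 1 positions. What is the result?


Input: "ndffico", rotate left by 1
First 1 characters: "n"
Remaining characters: "dffico"
Concatenate remaining + first: "dffico" + "n" = "dfficon"

dfficon
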